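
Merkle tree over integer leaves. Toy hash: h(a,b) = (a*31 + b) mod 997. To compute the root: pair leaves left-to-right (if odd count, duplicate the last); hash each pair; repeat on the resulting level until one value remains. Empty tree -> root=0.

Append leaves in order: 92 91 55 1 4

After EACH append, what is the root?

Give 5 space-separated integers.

After append 92 (leaves=[92]):
  L0: [92]
  root=92
After append 91 (leaves=[92, 91]):
  L0: [92, 91]
  L1: h(92,91)=(92*31+91)%997=949 -> [949]
  root=949
After append 55 (leaves=[92, 91, 55]):
  L0: [92, 91, 55]
  L1: h(92,91)=(92*31+91)%997=949 h(55,55)=(55*31+55)%997=763 -> [949, 763]
  L2: h(949,763)=(949*31+763)%997=272 -> [272]
  root=272
After append 1 (leaves=[92, 91, 55, 1]):
  L0: [92, 91, 55, 1]
  L1: h(92,91)=(92*31+91)%997=949 h(55,1)=(55*31+1)%997=709 -> [949, 709]
  L2: h(949,709)=(949*31+709)%997=218 -> [218]
  root=218
After append 4 (leaves=[92, 91, 55, 1, 4]):
  L0: [92, 91, 55, 1, 4]
  L1: h(92,91)=(92*31+91)%997=949 h(55,1)=(55*31+1)%997=709 h(4,4)=(4*31+4)%997=128 -> [949, 709, 128]
  L2: h(949,709)=(949*31+709)%997=218 h(128,128)=(128*31+128)%997=108 -> [218, 108]
  L3: h(218,108)=(218*31+108)%997=884 -> [884]
  root=884

Answer: 92 949 272 218 884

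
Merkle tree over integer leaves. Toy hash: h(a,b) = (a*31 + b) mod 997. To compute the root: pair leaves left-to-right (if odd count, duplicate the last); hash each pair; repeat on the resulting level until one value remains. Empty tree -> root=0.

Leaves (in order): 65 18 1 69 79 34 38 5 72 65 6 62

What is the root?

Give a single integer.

L0: [65, 18, 1, 69, 79, 34, 38, 5, 72, 65, 6, 62]
L1: h(65,18)=(65*31+18)%997=39 h(1,69)=(1*31+69)%997=100 h(79,34)=(79*31+34)%997=489 h(38,5)=(38*31+5)%997=186 h(72,65)=(72*31+65)%997=303 h(6,62)=(6*31+62)%997=248 -> [39, 100, 489, 186, 303, 248]
L2: h(39,100)=(39*31+100)%997=312 h(489,186)=(489*31+186)%997=390 h(303,248)=(303*31+248)%997=668 -> [312, 390, 668]
L3: h(312,390)=(312*31+390)%997=92 h(668,668)=(668*31+668)%997=439 -> [92, 439]
L4: h(92,439)=(92*31+439)%997=300 -> [300]

Answer: 300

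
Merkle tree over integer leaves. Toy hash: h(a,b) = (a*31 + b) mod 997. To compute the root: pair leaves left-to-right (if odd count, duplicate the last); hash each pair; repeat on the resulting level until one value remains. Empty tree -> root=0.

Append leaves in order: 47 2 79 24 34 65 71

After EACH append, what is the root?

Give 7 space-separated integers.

After append 47 (leaves=[47]):
  L0: [47]
  root=47
After append 2 (leaves=[47, 2]):
  L0: [47, 2]
  L1: h(47,2)=(47*31+2)%997=462 -> [462]
  root=462
After append 79 (leaves=[47, 2, 79]):
  L0: [47, 2, 79]
  L1: h(47,2)=(47*31+2)%997=462 h(79,79)=(79*31+79)%997=534 -> [462, 534]
  L2: h(462,534)=(462*31+534)%997=898 -> [898]
  root=898
After append 24 (leaves=[47, 2, 79, 24]):
  L0: [47, 2, 79, 24]
  L1: h(47,2)=(47*31+2)%997=462 h(79,24)=(79*31+24)%997=479 -> [462, 479]
  L2: h(462,479)=(462*31+479)%997=843 -> [843]
  root=843
After append 34 (leaves=[47, 2, 79, 24, 34]):
  L0: [47, 2, 79, 24, 34]
  L1: h(47,2)=(47*31+2)%997=462 h(79,24)=(79*31+24)%997=479 h(34,34)=(34*31+34)%997=91 -> [462, 479, 91]
  L2: h(462,479)=(462*31+479)%997=843 h(91,91)=(91*31+91)%997=918 -> [843, 918]
  L3: h(843,918)=(843*31+918)%997=132 -> [132]
  root=132
After append 65 (leaves=[47, 2, 79, 24, 34, 65]):
  L0: [47, 2, 79, 24, 34, 65]
  L1: h(47,2)=(47*31+2)%997=462 h(79,24)=(79*31+24)%997=479 h(34,65)=(34*31+65)%997=122 -> [462, 479, 122]
  L2: h(462,479)=(462*31+479)%997=843 h(122,122)=(122*31+122)%997=913 -> [843, 913]
  L3: h(843,913)=(843*31+913)%997=127 -> [127]
  root=127
After append 71 (leaves=[47, 2, 79, 24, 34, 65, 71]):
  L0: [47, 2, 79, 24, 34, 65, 71]
  L1: h(47,2)=(47*31+2)%997=462 h(79,24)=(79*31+24)%997=479 h(34,65)=(34*31+65)%997=122 h(71,71)=(71*31+71)%997=278 -> [462, 479, 122, 278]
  L2: h(462,479)=(462*31+479)%997=843 h(122,278)=(122*31+278)%997=72 -> [843, 72]
  L3: h(843,72)=(843*31+72)%997=283 -> [283]
  root=283

Answer: 47 462 898 843 132 127 283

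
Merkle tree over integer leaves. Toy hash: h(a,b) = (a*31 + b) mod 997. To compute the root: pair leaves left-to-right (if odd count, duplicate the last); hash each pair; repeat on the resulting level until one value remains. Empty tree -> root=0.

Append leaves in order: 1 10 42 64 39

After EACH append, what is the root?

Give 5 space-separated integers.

Answer: 1 41 621 643 49

Derivation:
After append 1 (leaves=[1]):
  L0: [1]
  root=1
After append 10 (leaves=[1, 10]):
  L0: [1, 10]
  L1: h(1,10)=(1*31+10)%997=41 -> [41]
  root=41
After append 42 (leaves=[1, 10, 42]):
  L0: [1, 10, 42]
  L1: h(1,10)=(1*31+10)%997=41 h(42,42)=(42*31+42)%997=347 -> [41, 347]
  L2: h(41,347)=(41*31+347)%997=621 -> [621]
  root=621
After append 64 (leaves=[1, 10, 42, 64]):
  L0: [1, 10, 42, 64]
  L1: h(1,10)=(1*31+10)%997=41 h(42,64)=(42*31+64)%997=369 -> [41, 369]
  L2: h(41,369)=(41*31+369)%997=643 -> [643]
  root=643
After append 39 (leaves=[1, 10, 42, 64, 39]):
  L0: [1, 10, 42, 64, 39]
  L1: h(1,10)=(1*31+10)%997=41 h(42,64)=(42*31+64)%997=369 h(39,39)=(39*31+39)%997=251 -> [41, 369, 251]
  L2: h(41,369)=(41*31+369)%997=643 h(251,251)=(251*31+251)%997=56 -> [643, 56]
  L3: h(643,56)=(643*31+56)%997=49 -> [49]
  root=49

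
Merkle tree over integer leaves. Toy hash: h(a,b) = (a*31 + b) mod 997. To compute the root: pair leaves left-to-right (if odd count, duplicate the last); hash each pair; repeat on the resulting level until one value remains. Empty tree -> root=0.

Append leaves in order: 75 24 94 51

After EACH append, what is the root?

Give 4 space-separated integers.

Answer: 75 355 55 12

Derivation:
After append 75 (leaves=[75]):
  L0: [75]
  root=75
After append 24 (leaves=[75, 24]):
  L0: [75, 24]
  L1: h(75,24)=(75*31+24)%997=355 -> [355]
  root=355
After append 94 (leaves=[75, 24, 94]):
  L0: [75, 24, 94]
  L1: h(75,24)=(75*31+24)%997=355 h(94,94)=(94*31+94)%997=17 -> [355, 17]
  L2: h(355,17)=(355*31+17)%997=55 -> [55]
  root=55
After append 51 (leaves=[75, 24, 94, 51]):
  L0: [75, 24, 94, 51]
  L1: h(75,24)=(75*31+24)%997=355 h(94,51)=(94*31+51)%997=971 -> [355, 971]
  L2: h(355,971)=(355*31+971)%997=12 -> [12]
  root=12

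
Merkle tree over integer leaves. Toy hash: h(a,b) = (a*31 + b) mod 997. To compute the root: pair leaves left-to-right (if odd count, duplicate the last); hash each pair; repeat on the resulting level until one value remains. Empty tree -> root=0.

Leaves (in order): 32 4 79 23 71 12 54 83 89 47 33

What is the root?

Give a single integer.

L0: [32, 4, 79, 23, 71, 12, 54, 83, 89, 47, 33]
L1: h(32,4)=(32*31+4)%997=996 h(79,23)=(79*31+23)%997=478 h(71,12)=(71*31+12)%997=219 h(54,83)=(54*31+83)%997=760 h(89,47)=(89*31+47)%997=812 h(33,33)=(33*31+33)%997=59 -> [996, 478, 219, 760, 812, 59]
L2: h(996,478)=(996*31+478)%997=447 h(219,760)=(219*31+760)%997=570 h(812,59)=(812*31+59)%997=306 -> [447, 570, 306]
L3: h(447,570)=(447*31+570)%997=469 h(306,306)=(306*31+306)%997=819 -> [469, 819]
L4: h(469,819)=(469*31+819)%997=403 -> [403]

Answer: 403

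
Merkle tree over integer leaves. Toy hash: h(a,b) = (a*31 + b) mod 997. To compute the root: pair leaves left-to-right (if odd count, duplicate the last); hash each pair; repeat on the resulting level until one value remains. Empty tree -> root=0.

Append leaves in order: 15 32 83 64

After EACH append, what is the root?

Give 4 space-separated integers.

Answer: 15 497 117 98

Derivation:
After append 15 (leaves=[15]):
  L0: [15]
  root=15
After append 32 (leaves=[15, 32]):
  L0: [15, 32]
  L1: h(15,32)=(15*31+32)%997=497 -> [497]
  root=497
After append 83 (leaves=[15, 32, 83]):
  L0: [15, 32, 83]
  L1: h(15,32)=(15*31+32)%997=497 h(83,83)=(83*31+83)%997=662 -> [497, 662]
  L2: h(497,662)=(497*31+662)%997=117 -> [117]
  root=117
After append 64 (leaves=[15, 32, 83, 64]):
  L0: [15, 32, 83, 64]
  L1: h(15,32)=(15*31+32)%997=497 h(83,64)=(83*31+64)%997=643 -> [497, 643]
  L2: h(497,643)=(497*31+643)%997=98 -> [98]
  root=98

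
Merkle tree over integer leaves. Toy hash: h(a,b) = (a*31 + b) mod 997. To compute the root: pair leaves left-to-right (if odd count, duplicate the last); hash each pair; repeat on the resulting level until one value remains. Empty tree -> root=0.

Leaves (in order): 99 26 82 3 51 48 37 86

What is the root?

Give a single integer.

L0: [99, 26, 82, 3, 51, 48, 37, 86]
L1: h(99,26)=(99*31+26)%997=104 h(82,3)=(82*31+3)%997=551 h(51,48)=(51*31+48)%997=632 h(37,86)=(37*31+86)%997=236 -> [104, 551, 632, 236]
L2: h(104,551)=(104*31+551)%997=784 h(632,236)=(632*31+236)%997=885 -> [784, 885]
L3: h(784,885)=(784*31+885)%997=264 -> [264]

Answer: 264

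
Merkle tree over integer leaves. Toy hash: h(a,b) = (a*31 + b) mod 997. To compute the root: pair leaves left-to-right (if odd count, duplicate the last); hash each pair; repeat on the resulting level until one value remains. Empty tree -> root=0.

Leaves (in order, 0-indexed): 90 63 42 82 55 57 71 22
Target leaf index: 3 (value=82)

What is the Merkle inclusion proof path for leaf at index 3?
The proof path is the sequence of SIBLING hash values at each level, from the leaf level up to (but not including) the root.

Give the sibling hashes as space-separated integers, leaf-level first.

L0 (leaves): [90, 63, 42, 82, 55, 57, 71, 22], target index=3
L1: h(90,63)=(90*31+63)%997=859 [pair 0] h(42,82)=(42*31+82)%997=387 [pair 1] h(55,57)=(55*31+57)%997=765 [pair 2] h(71,22)=(71*31+22)%997=229 [pair 3] -> [859, 387, 765, 229]
  Sibling for proof at L0: 42
L2: h(859,387)=(859*31+387)%997=97 [pair 0] h(765,229)=(765*31+229)%997=16 [pair 1] -> [97, 16]
  Sibling for proof at L1: 859
L3: h(97,16)=(97*31+16)%997=32 [pair 0] -> [32]
  Sibling for proof at L2: 16
Root: 32
Proof path (sibling hashes from leaf to root): [42, 859, 16]

Answer: 42 859 16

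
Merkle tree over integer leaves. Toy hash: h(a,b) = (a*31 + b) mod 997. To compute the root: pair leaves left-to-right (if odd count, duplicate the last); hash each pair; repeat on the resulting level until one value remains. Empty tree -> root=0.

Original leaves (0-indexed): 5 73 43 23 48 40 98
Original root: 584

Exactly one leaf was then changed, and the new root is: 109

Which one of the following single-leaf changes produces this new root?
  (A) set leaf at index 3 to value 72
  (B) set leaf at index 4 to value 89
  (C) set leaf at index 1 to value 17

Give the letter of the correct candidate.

Original leaves: [5, 73, 43, 23, 48, 40, 98]
Target new root: 109
Try each candidate change and compute the resulting root:
Candidate A: set leaf[3] = 72 -> leaves = [5, 73, 43, 72, 48, 40, 98]
  L0: [5, 73, 43, 72, 48, 40, 98]
  L1: h(5,73)=(5*31+73)%997=228 h(43,72)=(43*31+72)%997=408 h(48,40)=(48*31+40)%997=531 h(98,98)=(98*31+98)%997=145 -> [228, 408, 531, 145]
  L2: h(228,408)=(228*31+408)%997=497 h(531,145)=(531*31+145)%997=654 -> [497, 654]
  L3: h(497,654)=(497*31+654)%997=109 -> [109]
  root = 109 == target 109  ** MATCH **
Candidate B: set leaf[4] = 89 -> leaves = [5, 73, 43, 23, 89, 40, 98]
  L0: [5, 73, 43, 23, 89, 40, 98]
  L1: h(5,73)=(5*31+73)%997=228 h(43,23)=(43*31+23)%997=359 h(89,40)=(89*31+40)%997=805 h(98,98)=(98*31+98)%997=145 -> [228, 359, 805, 145]
  L2: h(228,359)=(228*31+359)%997=448 h(805,145)=(805*31+145)%997=175 -> [448, 175]
  L3: h(448,175)=(448*31+175)%997=105 -> [105]
  root = 105 != target 109
Candidate C: set leaf[1] = 17 -> leaves = [5, 17, 43, 23, 48, 40, 98]
  L0: [5, 17, 43, 23, 48, 40, 98]
  L1: h(5,17)=(5*31+17)%997=172 h(43,23)=(43*31+23)%997=359 h(48,40)=(48*31+40)%997=531 h(98,98)=(98*31+98)%997=145 -> [172, 359, 531, 145]
  L2: h(172,359)=(172*31+359)%997=706 h(531,145)=(531*31+145)%997=654 -> [706, 654]
  L3: h(706,654)=(706*31+654)%997=606 -> [606]
  root = 606 != target 109
Candidate A produces the target root.

Answer: A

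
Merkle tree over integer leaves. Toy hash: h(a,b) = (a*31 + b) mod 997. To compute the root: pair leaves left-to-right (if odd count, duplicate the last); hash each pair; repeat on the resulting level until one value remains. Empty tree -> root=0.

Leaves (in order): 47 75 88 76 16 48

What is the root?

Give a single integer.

Answer: 327

Derivation:
L0: [47, 75, 88, 76, 16, 48]
L1: h(47,75)=(47*31+75)%997=535 h(88,76)=(88*31+76)%997=810 h(16,48)=(16*31+48)%997=544 -> [535, 810, 544]
L2: h(535,810)=(535*31+810)%997=446 h(544,544)=(544*31+544)%997=459 -> [446, 459]
L3: h(446,459)=(446*31+459)%997=327 -> [327]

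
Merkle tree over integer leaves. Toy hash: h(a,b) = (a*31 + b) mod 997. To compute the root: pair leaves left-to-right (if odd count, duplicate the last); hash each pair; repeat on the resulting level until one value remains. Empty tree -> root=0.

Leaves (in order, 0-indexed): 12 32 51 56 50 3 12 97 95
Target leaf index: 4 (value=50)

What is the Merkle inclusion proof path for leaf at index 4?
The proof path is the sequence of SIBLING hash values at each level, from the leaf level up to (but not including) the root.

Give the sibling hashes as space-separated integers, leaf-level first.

L0 (leaves): [12, 32, 51, 56, 50, 3, 12, 97, 95], target index=4
L1: h(12,32)=(12*31+32)%997=404 [pair 0] h(51,56)=(51*31+56)%997=640 [pair 1] h(50,3)=(50*31+3)%997=556 [pair 2] h(12,97)=(12*31+97)%997=469 [pair 3] h(95,95)=(95*31+95)%997=49 [pair 4] -> [404, 640, 556, 469, 49]
  Sibling for proof at L0: 3
L2: h(404,640)=(404*31+640)%997=203 [pair 0] h(556,469)=(556*31+469)%997=756 [pair 1] h(49,49)=(49*31+49)%997=571 [pair 2] -> [203, 756, 571]
  Sibling for proof at L1: 469
L3: h(203,756)=(203*31+756)%997=70 [pair 0] h(571,571)=(571*31+571)%997=326 [pair 1] -> [70, 326]
  Sibling for proof at L2: 203
L4: h(70,326)=(70*31+326)%997=502 [pair 0] -> [502]
  Sibling for proof at L3: 326
Root: 502
Proof path (sibling hashes from leaf to root): [3, 469, 203, 326]

Answer: 3 469 203 326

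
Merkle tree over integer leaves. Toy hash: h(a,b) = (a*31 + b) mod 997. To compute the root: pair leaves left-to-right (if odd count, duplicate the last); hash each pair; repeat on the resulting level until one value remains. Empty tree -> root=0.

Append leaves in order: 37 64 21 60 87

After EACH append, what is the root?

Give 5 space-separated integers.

Answer: 37 214 327 366 734

Derivation:
After append 37 (leaves=[37]):
  L0: [37]
  root=37
After append 64 (leaves=[37, 64]):
  L0: [37, 64]
  L1: h(37,64)=(37*31+64)%997=214 -> [214]
  root=214
After append 21 (leaves=[37, 64, 21]):
  L0: [37, 64, 21]
  L1: h(37,64)=(37*31+64)%997=214 h(21,21)=(21*31+21)%997=672 -> [214, 672]
  L2: h(214,672)=(214*31+672)%997=327 -> [327]
  root=327
After append 60 (leaves=[37, 64, 21, 60]):
  L0: [37, 64, 21, 60]
  L1: h(37,64)=(37*31+64)%997=214 h(21,60)=(21*31+60)%997=711 -> [214, 711]
  L2: h(214,711)=(214*31+711)%997=366 -> [366]
  root=366
After append 87 (leaves=[37, 64, 21, 60, 87]):
  L0: [37, 64, 21, 60, 87]
  L1: h(37,64)=(37*31+64)%997=214 h(21,60)=(21*31+60)%997=711 h(87,87)=(87*31+87)%997=790 -> [214, 711, 790]
  L2: h(214,711)=(214*31+711)%997=366 h(790,790)=(790*31+790)%997=355 -> [366, 355]
  L3: h(366,355)=(366*31+355)%997=734 -> [734]
  root=734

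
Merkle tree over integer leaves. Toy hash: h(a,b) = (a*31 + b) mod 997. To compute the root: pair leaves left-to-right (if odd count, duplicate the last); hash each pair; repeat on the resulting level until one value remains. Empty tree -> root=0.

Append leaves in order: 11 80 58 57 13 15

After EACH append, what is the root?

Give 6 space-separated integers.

After append 11 (leaves=[11]):
  L0: [11]
  root=11
After append 80 (leaves=[11, 80]):
  L0: [11, 80]
  L1: h(11,80)=(11*31+80)%997=421 -> [421]
  root=421
After append 58 (leaves=[11, 80, 58]):
  L0: [11, 80, 58]
  L1: h(11,80)=(11*31+80)%997=421 h(58,58)=(58*31+58)%997=859 -> [421, 859]
  L2: h(421,859)=(421*31+859)%997=949 -> [949]
  root=949
After append 57 (leaves=[11, 80, 58, 57]):
  L0: [11, 80, 58, 57]
  L1: h(11,80)=(11*31+80)%997=421 h(58,57)=(58*31+57)%997=858 -> [421, 858]
  L2: h(421,858)=(421*31+858)%997=948 -> [948]
  root=948
After append 13 (leaves=[11, 80, 58, 57, 13]):
  L0: [11, 80, 58, 57, 13]
  L1: h(11,80)=(11*31+80)%997=421 h(58,57)=(58*31+57)%997=858 h(13,13)=(13*31+13)%997=416 -> [421, 858, 416]
  L2: h(421,858)=(421*31+858)%997=948 h(416,416)=(416*31+416)%997=351 -> [948, 351]
  L3: h(948,351)=(948*31+351)%997=826 -> [826]
  root=826
After append 15 (leaves=[11, 80, 58, 57, 13, 15]):
  L0: [11, 80, 58, 57, 13, 15]
  L1: h(11,80)=(11*31+80)%997=421 h(58,57)=(58*31+57)%997=858 h(13,15)=(13*31+15)%997=418 -> [421, 858, 418]
  L2: h(421,858)=(421*31+858)%997=948 h(418,418)=(418*31+418)%997=415 -> [948, 415]
  L3: h(948,415)=(948*31+415)%997=890 -> [890]
  root=890

Answer: 11 421 949 948 826 890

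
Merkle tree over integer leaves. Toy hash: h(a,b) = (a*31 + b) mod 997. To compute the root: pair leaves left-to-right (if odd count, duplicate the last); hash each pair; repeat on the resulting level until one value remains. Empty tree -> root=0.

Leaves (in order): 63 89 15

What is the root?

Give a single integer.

L0: [63, 89, 15]
L1: h(63,89)=(63*31+89)%997=48 h(15,15)=(15*31+15)%997=480 -> [48, 480]
L2: h(48,480)=(48*31+480)%997=971 -> [971]

Answer: 971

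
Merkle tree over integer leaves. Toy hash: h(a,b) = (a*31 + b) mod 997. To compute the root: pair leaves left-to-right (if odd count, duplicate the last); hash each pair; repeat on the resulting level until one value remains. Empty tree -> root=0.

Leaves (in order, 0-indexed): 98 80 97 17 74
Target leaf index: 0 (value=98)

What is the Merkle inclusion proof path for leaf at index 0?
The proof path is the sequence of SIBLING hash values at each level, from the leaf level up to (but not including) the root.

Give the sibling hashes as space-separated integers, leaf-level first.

L0 (leaves): [98, 80, 97, 17, 74], target index=0
L1: h(98,80)=(98*31+80)%997=127 [pair 0] h(97,17)=(97*31+17)%997=33 [pair 1] h(74,74)=(74*31+74)%997=374 [pair 2] -> [127, 33, 374]
  Sibling for proof at L0: 80
L2: h(127,33)=(127*31+33)%997=979 [pair 0] h(374,374)=(374*31+374)%997=4 [pair 1] -> [979, 4]
  Sibling for proof at L1: 33
L3: h(979,4)=(979*31+4)%997=443 [pair 0] -> [443]
  Sibling for proof at L2: 4
Root: 443
Proof path (sibling hashes from leaf to root): [80, 33, 4]

Answer: 80 33 4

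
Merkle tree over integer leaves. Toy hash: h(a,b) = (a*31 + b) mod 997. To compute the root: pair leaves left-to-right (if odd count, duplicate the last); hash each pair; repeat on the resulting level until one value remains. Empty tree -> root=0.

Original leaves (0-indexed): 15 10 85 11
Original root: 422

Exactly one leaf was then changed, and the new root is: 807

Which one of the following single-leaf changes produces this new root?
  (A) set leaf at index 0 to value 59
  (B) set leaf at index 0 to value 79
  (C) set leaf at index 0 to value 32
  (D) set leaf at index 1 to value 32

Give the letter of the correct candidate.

Answer: C

Derivation:
Original leaves: [15, 10, 85, 11]
Target new root: 807
Try each candidate change and compute the resulting root:
Candidate A: set leaf[0] = 59 -> leaves = [59, 10, 85, 11]
  L0: [59, 10, 85, 11]
  L1: h(59,10)=(59*31+10)%997=842 h(85,11)=(85*31+11)%997=652 -> [842, 652]
  L2: h(842,652)=(842*31+652)%997=832 -> [832]
  root = 832 != target 807
Candidate B: set leaf[0] = 79 -> leaves = [79, 10, 85, 11]
  L0: [79, 10, 85, 11]
  L1: h(79,10)=(79*31+10)%997=465 h(85,11)=(85*31+11)%997=652 -> [465, 652]
  L2: h(465,652)=(465*31+652)%997=112 -> [112]
  root = 112 != target 807
Candidate C: set leaf[0] = 32 -> leaves = [32, 10, 85, 11]
  L0: [32, 10, 85, 11]
  L1: h(32,10)=(32*31+10)%997=5 h(85,11)=(85*31+11)%997=652 -> [5, 652]
  L2: h(5,652)=(5*31+652)%997=807 -> [807]
  root = 807 == target 807  ** MATCH **
Candidate D: set leaf[1] = 32 -> leaves = [15, 32, 85, 11]
  L0: [15, 32, 85, 11]
  L1: h(15,32)=(15*31+32)%997=497 h(85,11)=(85*31+11)%997=652 -> [497, 652]
  L2: h(497,652)=(497*31+652)%997=107 -> [107]
  root = 107 != target 807
Candidate C produces the target root.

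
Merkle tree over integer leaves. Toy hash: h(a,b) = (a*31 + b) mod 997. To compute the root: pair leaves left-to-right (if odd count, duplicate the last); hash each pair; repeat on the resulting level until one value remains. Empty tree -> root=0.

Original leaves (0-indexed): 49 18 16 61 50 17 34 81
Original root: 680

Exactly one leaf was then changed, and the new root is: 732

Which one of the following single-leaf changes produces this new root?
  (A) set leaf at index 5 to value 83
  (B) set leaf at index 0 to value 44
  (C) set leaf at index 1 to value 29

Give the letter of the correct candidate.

Answer: A

Derivation:
Original leaves: [49, 18, 16, 61, 50, 17, 34, 81]
Target new root: 732
Try each candidate change and compute the resulting root:
Candidate A: set leaf[5] = 83 -> leaves = [49, 18, 16, 61, 50, 83, 34, 81]
  L0: [49, 18, 16, 61, 50, 83, 34, 81]
  L1: h(49,18)=(49*31+18)%997=540 h(16,61)=(16*31+61)%997=557 h(50,83)=(50*31+83)%997=636 h(34,81)=(34*31+81)%997=138 -> [540, 557, 636, 138]
  L2: h(540,557)=(540*31+557)%997=348 h(636,138)=(636*31+138)%997=911 -> [348, 911]
  L3: h(348,911)=(348*31+911)%997=732 -> [732]
  root = 732 == target 732  ** MATCH **
Candidate B: set leaf[0] = 44 -> leaves = [44, 18, 16, 61, 50, 17, 34, 81]
  L0: [44, 18, 16, 61, 50, 17, 34, 81]
  L1: h(44,18)=(44*31+18)%997=385 h(16,61)=(16*31+61)%997=557 h(50,17)=(50*31+17)%997=570 h(34,81)=(34*31+81)%997=138 -> [385, 557, 570, 138]
  L2: h(385,557)=(385*31+557)%997=528 h(570,138)=(570*31+138)%997=859 -> [528, 859]
  L3: h(528,859)=(528*31+859)%997=278 -> [278]
  root = 278 != target 732
Candidate C: set leaf[1] = 29 -> leaves = [49, 29, 16, 61, 50, 17, 34, 81]
  L0: [49, 29, 16, 61, 50, 17, 34, 81]
  L1: h(49,29)=(49*31+29)%997=551 h(16,61)=(16*31+61)%997=557 h(50,17)=(50*31+17)%997=570 h(34,81)=(34*31+81)%997=138 -> [551, 557, 570, 138]
  L2: h(551,557)=(551*31+557)%997=689 h(570,138)=(570*31+138)%997=859 -> [689, 859]
  L3: h(689,859)=(689*31+859)%997=284 -> [284]
  root = 284 != target 732
Candidate A produces the target root.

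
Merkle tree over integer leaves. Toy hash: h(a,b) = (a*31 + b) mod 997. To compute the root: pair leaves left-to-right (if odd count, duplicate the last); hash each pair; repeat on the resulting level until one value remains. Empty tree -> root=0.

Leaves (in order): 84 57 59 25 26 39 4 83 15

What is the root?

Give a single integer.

Answer: 366

Derivation:
L0: [84, 57, 59, 25, 26, 39, 4, 83, 15]
L1: h(84,57)=(84*31+57)%997=667 h(59,25)=(59*31+25)%997=857 h(26,39)=(26*31+39)%997=845 h(4,83)=(4*31+83)%997=207 h(15,15)=(15*31+15)%997=480 -> [667, 857, 845, 207, 480]
L2: h(667,857)=(667*31+857)%997=597 h(845,207)=(845*31+207)%997=480 h(480,480)=(480*31+480)%997=405 -> [597, 480, 405]
L3: h(597,480)=(597*31+480)%997=44 h(405,405)=(405*31+405)%997=996 -> [44, 996]
L4: h(44,996)=(44*31+996)%997=366 -> [366]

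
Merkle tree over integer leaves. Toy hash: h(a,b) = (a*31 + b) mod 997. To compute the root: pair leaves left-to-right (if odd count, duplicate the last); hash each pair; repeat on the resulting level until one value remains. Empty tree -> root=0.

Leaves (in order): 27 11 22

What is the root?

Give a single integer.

L0: [27, 11, 22]
L1: h(27,11)=(27*31+11)%997=848 h(22,22)=(22*31+22)%997=704 -> [848, 704]
L2: h(848,704)=(848*31+704)%997=73 -> [73]

Answer: 73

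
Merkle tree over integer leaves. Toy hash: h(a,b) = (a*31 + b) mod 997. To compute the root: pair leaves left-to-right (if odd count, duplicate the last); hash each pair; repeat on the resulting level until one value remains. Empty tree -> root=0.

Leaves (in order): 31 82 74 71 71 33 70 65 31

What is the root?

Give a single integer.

L0: [31, 82, 74, 71, 71, 33, 70, 65, 31]
L1: h(31,82)=(31*31+82)%997=46 h(74,71)=(74*31+71)%997=371 h(71,33)=(71*31+33)%997=240 h(70,65)=(70*31+65)%997=241 h(31,31)=(31*31+31)%997=992 -> [46, 371, 240, 241, 992]
L2: h(46,371)=(46*31+371)%997=800 h(240,241)=(240*31+241)%997=702 h(992,992)=(992*31+992)%997=837 -> [800, 702, 837]
L3: h(800,702)=(800*31+702)%997=577 h(837,837)=(837*31+837)%997=862 -> [577, 862]
L4: h(577,862)=(577*31+862)%997=803 -> [803]

Answer: 803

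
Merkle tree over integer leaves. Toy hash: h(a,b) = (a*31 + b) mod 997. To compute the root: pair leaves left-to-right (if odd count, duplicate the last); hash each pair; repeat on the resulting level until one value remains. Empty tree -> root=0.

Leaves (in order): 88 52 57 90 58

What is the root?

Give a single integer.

Answer: 927

Derivation:
L0: [88, 52, 57, 90, 58]
L1: h(88,52)=(88*31+52)%997=786 h(57,90)=(57*31+90)%997=860 h(58,58)=(58*31+58)%997=859 -> [786, 860, 859]
L2: h(786,860)=(786*31+860)%997=301 h(859,859)=(859*31+859)%997=569 -> [301, 569]
L3: h(301,569)=(301*31+569)%997=927 -> [927]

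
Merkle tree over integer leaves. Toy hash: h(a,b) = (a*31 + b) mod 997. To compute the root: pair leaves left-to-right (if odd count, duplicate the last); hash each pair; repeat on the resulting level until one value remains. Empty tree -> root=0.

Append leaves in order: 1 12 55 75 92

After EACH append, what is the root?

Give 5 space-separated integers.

After append 1 (leaves=[1]):
  L0: [1]
  root=1
After append 12 (leaves=[1, 12]):
  L0: [1, 12]
  L1: h(1,12)=(1*31+12)%997=43 -> [43]
  root=43
After append 55 (leaves=[1, 12, 55]):
  L0: [1, 12, 55]
  L1: h(1,12)=(1*31+12)%997=43 h(55,55)=(55*31+55)%997=763 -> [43, 763]
  L2: h(43,763)=(43*31+763)%997=102 -> [102]
  root=102
After append 75 (leaves=[1, 12, 55, 75]):
  L0: [1, 12, 55, 75]
  L1: h(1,12)=(1*31+12)%997=43 h(55,75)=(55*31+75)%997=783 -> [43, 783]
  L2: h(43,783)=(43*31+783)%997=122 -> [122]
  root=122
After append 92 (leaves=[1, 12, 55, 75, 92]):
  L0: [1, 12, 55, 75, 92]
  L1: h(1,12)=(1*31+12)%997=43 h(55,75)=(55*31+75)%997=783 h(92,92)=(92*31+92)%997=950 -> [43, 783, 950]
  L2: h(43,783)=(43*31+783)%997=122 h(950,950)=(950*31+950)%997=490 -> [122, 490]
  L3: h(122,490)=(122*31+490)%997=284 -> [284]
  root=284

Answer: 1 43 102 122 284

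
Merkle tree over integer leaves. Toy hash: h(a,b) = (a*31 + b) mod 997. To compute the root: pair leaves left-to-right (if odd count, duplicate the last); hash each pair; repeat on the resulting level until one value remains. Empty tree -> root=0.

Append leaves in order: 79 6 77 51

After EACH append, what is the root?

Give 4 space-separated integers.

Answer: 79 461 803 777

Derivation:
After append 79 (leaves=[79]):
  L0: [79]
  root=79
After append 6 (leaves=[79, 6]):
  L0: [79, 6]
  L1: h(79,6)=(79*31+6)%997=461 -> [461]
  root=461
After append 77 (leaves=[79, 6, 77]):
  L0: [79, 6, 77]
  L1: h(79,6)=(79*31+6)%997=461 h(77,77)=(77*31+77)%997=470 -> [461, 470]
  L2: h(461,470)=(461*31+470)%997=803 -> [803]
  root=803
After append 51 (leaves=[79, 6, 77, 51]):
  L0: [79, 6, 77, 51]
  L1: h(79,6)=(79*31+6)%997=461 h(77,51)=(77*31+51)%997=444 -> [461, 444]
  L2: h(461,444)=(461*31+444)%997=777 -> [777]
  root=777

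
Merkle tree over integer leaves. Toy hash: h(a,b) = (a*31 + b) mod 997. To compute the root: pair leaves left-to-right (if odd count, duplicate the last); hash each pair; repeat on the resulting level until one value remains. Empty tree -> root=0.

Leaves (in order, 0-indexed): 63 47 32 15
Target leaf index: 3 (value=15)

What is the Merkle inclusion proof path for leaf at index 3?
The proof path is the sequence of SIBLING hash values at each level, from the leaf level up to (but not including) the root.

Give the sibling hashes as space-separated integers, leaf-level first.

L0 (leaves): [63, 47, 32, 15], target index=3
L1: h(63,47)=(63*31+47)%997=6 [pair 0] h(32,15)=(32*31+15)%997=10 [pair 1] -> [6, 10]
  Sibling for proof at L0: 32
L2: h(6,10)=(6*31+10)%997=196 [pair 0] -> [196]
  Sibling for proof at L1: 6
Root: 196
Proof path (sibling hashes from leaf to root): [32, 6]

Answer: 32 6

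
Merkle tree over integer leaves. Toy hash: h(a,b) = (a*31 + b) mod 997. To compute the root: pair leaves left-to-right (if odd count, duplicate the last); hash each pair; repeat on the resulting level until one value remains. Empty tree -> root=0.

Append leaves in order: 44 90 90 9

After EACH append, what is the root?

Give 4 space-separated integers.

Answer: 44 457 98 17

Derivation:
After append 44 (leaves=[44]):
  L0: [44]
  root=44
After append 90 (leaves=[44, 90]):
  L0: [44, 90]
  L1: h(44,90)=(44*31+90)%997=457 -> [457]
  root=457
After append 90 (leaves=[44, 90, 90]):
  L0: [44, 90, 90]
  L1: h(44,90)=(44*31+90)%997=457 h(90,90)=(90*31+90)%997=886 -> [457, 886]
  L2: h(457,886)=(457*31+886)%997=98 -> [98]
  root=98
After append 9 (leaves=[44, 90, 90, 9]):
  L0: [44, 90, 90, 9]
  L1: h(44,90)=(44*31+90)%997=457 h(90,9)=(90*31+9)%997=805 -> [457, 805]
  L2: h(457,805)=(457*31+805)%997=17 -> [17]
  root=17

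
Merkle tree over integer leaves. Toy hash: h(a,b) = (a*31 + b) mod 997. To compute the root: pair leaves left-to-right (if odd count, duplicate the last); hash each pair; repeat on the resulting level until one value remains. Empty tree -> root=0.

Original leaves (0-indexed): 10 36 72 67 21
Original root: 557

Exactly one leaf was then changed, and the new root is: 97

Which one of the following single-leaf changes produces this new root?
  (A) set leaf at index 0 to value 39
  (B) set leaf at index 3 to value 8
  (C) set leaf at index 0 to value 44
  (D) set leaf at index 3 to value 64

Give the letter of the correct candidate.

Answer: A

Derivation:
Original leaves: [10, 36, 72, 67, 21]
Target new root: 97
Try each candidate change and compute the resulting root:
Candidate A: set leaf[0] = 39 -> leaves = [39, 36, 72, 67, 21]
  L0: [39, 36, 72, 67, 21]
  L1: h(39,36)=(39*31+36)%997=248 h(72,67)=(72*31+67)%997=305 h(21,21)=(21*31+21)%997=672 -> [248, 305, 672]
  L2: h(248,305)=(248*31+305)%997=17 h(672,672)=(672*31+672)%997=567 -> [17, 567]
  L3: h(17,567)=(17*31+567)%997=97 -> [97]
  root = 97 == target 97  ** MATCH **
Candidate B: set leaf[3] = 8 -> leaves = [10, 36, 72, 8, 21]
  L0: [10, 36, 72, 8, 21]
  L1: h(10,36)=(10*31+36)%997=346 h(72,8)=(72*31+8)%997=246 h(21,21)=(21*31+21)%997=672 -> [346, 246, 672]
  L2: h(346,246)=(346*31+246)%997=5 h(672,672)=(672*31+672)%997=567 -> [5, 567]
  L3: h(5,567)=(5*31+567)%997=722 -> [722]
  root = 722 != target 97
Candidate C: set leaf[0] = 44 -> leaves = [44, 36, 72, 67, 21]
  L0: [44, 36, 72, 67, 21]
  L1: h(44,36)=(44*31+36)%997=403 h(72,67)=(72*31+67)%997=305 h(21,21)=(21*31+21)%997=672 -> [403, 305, 672]
  L2: h(403,305)=(403*31+305)%997=834 h(672,672)=(672*31+672)%997=567 -> [834, 567]
  L3: h(834,567)=(834*31+567)%997=499 -> [499]
  root = 499 != target 97
Candidate D: set leaf[3] = 64 -> leaves = [10, 36, 72, 64, 21]
  L0: [10, 36, 72, 64, 21]
  L1: h(10,36)=(10*31+36)%997=346 h(72,64)=(72*31+64)%997=302 h(21,21)=(21*31+21)%997=672 -> [346, 302, 672]
  L2: h(346,302)=(346*31+302)%997=61 h(672,672)=(672*31+672)%997=567 -> [61, 567]
  L3: h(61,567)=(61*31+567)%997=464 -> [464]
  root = 464 != target 97
Candidate A produces the target root.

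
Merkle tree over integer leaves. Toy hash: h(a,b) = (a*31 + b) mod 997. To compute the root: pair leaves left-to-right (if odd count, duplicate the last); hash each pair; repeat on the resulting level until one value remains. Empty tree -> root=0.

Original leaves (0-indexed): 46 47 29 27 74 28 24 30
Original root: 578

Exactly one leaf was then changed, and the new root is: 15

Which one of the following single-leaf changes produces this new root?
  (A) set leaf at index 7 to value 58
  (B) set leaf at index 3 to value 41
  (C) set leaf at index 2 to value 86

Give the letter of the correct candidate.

Answer: B

Derivation:
Original leaves: [46, 47, 29, 27, 74, 28, 24, 30]
Target new root: 15
Try each candidate change and compute the resulting root:
Candidate A: set leaf[7] = 58 -> leaves = [46, 47, 29, 27, 74, 28, 24, 58]
  L0: [46, 47, 29, 27, 74, 28, 24, 58]
  L1: h(46,47)=(46*31+47)%997=476 h(29,27)=(29*31+27)%997=926 h(74,28)=(74*31+28)%997=328 h(24,58)=(24*31+58)%997=802 -> [476, 926, 328, 802]
  L2: h(476,926)=(476*31+926)%997=727 h(328,802)=(328*31+802)%997=3 -> [727, 3]
  L3: h(727,3)=(727*31+3)%997=606 -> [606]
  root = 606 != target 15
Candidate B: set leaf[3] = 41 -> leaves = [46, 47, 29, 41, 74, 28, 24, 30]
  L0: [46, 47, 29, 41, 74, 28, 24, 30]
  L1: h(46,47)=(46*31+47)%997=476 h(29,41)=(29*31+41)%997=940 h(74,28)=(74*31+28)%997=328 h(24,30)=(24*31+30)%997=774 -> [476, 940, 328, 774]
  L2: h(476,940)=(476*31+940)%997=741 h(328,774)=(328*31+774)%997=972 -> [741, 972]
  L3: h(741,972)=(741*31+972)%997=15 -> [15]
  root = 15 == target 15  ** MATCH **
Candidate C: set leaf[2] = 86 -> leaves = [46, 47, 86, 27, 74, 28, 24, 30]
  L0: [46, 47, 86, 27, 74, 28, 24, 30]
  L1: h(46,47)=(46*31+47)%997=476 h(86,27)=(86*31+27)%997=699 h(74,28)=(74*31+28)%997=328 h(24,30)=(24*31+30)%997=774 -> [476, 699, 328, 774]
  L2: h(476,699)=(476*31+699)%997=500 h(328,774)=(328*31+774)%997=972 -> [500, 972]
  L3: h(500,972)=(500*31+972)%997=520 -> [520]
  root = 520 != target 15
Candidate B produces the target root.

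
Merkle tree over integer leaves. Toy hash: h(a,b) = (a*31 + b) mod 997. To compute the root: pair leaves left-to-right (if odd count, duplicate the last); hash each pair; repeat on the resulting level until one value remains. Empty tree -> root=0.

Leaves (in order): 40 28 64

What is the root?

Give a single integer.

L0: [40, 28, 64]
L1: h(40,28)=(40*31+28)%997=271 h(64,64)=(64*31+64)%997=54 -> [271, 54]
L2: h(271,54)=(271*31+54)%997=479 -> [479]

Answer: 479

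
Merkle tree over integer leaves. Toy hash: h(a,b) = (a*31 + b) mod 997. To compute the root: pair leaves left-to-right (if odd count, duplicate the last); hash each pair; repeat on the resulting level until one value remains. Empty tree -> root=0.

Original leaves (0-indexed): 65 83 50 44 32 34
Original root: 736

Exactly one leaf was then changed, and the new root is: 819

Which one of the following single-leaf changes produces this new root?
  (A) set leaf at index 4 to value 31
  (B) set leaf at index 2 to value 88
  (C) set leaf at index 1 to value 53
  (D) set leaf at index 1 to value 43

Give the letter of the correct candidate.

Answer: C

Derivation:
Original leaves: [65, 83, 50, 44, 32, 34]
Target new root: 819
Try each candidate change and compute the resulting root:
Candidate A: set leaf[4] = 31 -> leaves = [65, 83, 50, 44, 31, 34]
  L0: [65, 83, 50, 44, 31, 34]
  L1: h(65,83)=(65*31+83)%997=104 h(50,44)=(50*31+44)%997=597 h(31,34)=(31*31+34)%997=995 -> [104, 597, 995]
  L2: h(104,597)=(104*31+597)%997=830 h(995,995)=(995*31+995)%997=933 -> [830, 933]
  L3: h(830,933)=(830*31+933)%997=741 -> [741]
  root = 741 != target 819
Candidate B: set leaf[2] = 88 -> leaves = [65, 83, 88, 44, 32, 34]
  L0: [65, 83, 88, 44, 32, 34]
  L1: h(65,83)=(65*31+83)%997=104 h(88,44)=(88*31+44)%997=778 h(32,34)=(32*31+34)%997=29 -> [104, 778, 29]
  L2: h(104,778)=(104*31+778)%997=14 h(29,29)=(29*31+29)%997=928 -> [14, 928]
  L3: h(14,928)=(14*31+928)%997=365 -> [365]
  root = 365 != target 819
Candidate C: set leaf[1] = 53 -> leaves = [65, 53, 50, 44, 32, 34]
  L0: [65, 53, 50, 44, 32, 34]
  L1: h(65,53)=(65*31+53)%997=74 h(50,44)=(50*31+44)%997=597 h(32,34)=(32*31+34)%997=29 -> [74, 597, 29]
  L2: h(74,597)=(74*31+597)%997=897 h(29,29)=(29*31+29)%997=928 -> [897, 928]
  L3: h(897,928)=(897*31+928)%997=819 -> [819]
  root = 819 == target 819  ** MATCH **
Candidate D: set leaf[1] = 43 -> leaves = [65, 43, 50, 44, 32, 34]
  L0: [65, 43, 50, 44, 32, 34]
  L1: h(65,43)=(65*31+43)%997=64 h(50,44)=(50*31+44)%997=597 h(32,34)=(32*31+34)%997=29 -> [64, 597, 29]
  L2: h(64,597)=(64*31+597)%997=587 h(29,29)=(29*31+29)%997=928 -> [587, 928]
  L3: h(587,928)=(587*31+928)%997=182 -> [182]
  root = 182 != target 819
Candidate C produces the target root.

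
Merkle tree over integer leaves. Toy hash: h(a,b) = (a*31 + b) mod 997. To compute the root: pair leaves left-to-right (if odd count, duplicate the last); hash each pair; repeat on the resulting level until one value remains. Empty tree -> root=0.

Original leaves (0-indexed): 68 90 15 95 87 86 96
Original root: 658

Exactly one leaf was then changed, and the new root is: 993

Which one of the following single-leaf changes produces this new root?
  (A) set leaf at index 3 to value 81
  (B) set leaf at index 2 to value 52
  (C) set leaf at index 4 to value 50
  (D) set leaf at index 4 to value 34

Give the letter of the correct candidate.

Original leaves: [68, 90, 15, 95, 87, 86, 96]
Target new root: 993
Try each candidate change and compute the resulting root:
Candidate A: set leaf[3] = 81 -> leaves = [68, 90, 15, 81, 87, 86, 96]
  L0: [68, 90, 15, 81, 87, 86, 96]
  L1: h(68,90)=(68*31+90)%997=204 h(15,81)=(15*31+81)%997=546 h(87,86)=(87*31+86)%997=789 h(96,96)=(96*31+96)%997=81 -> [204, 546, 789, 81]
  L2: h(204,546)=(204*31+546)%997=888 h(789,81)=(789*31+81)%997=612 -> [888, 612]
  L3: h(888,612)=(888*31+612)%997=224 -> [224]
  root = 224 != target 993
Candidate B: set leaf[2] = 52 -> leaves = [68, 90, 52, 95, 87, 86, 96]
  L0: [68, 90, 52, 95, 87, 86, 96]
  L1: h(68,90)=(68*31+90)%997=204 h(52,95)=(52*31+95)%997=710 h(87,86)=(87*31+86)%997=789 h(96,96)=(96*31+96)%997=81 -> [204, 710, 789, 81]
  L2: h(204,710)=(204*31+710)%997=55 h(789,81)=(789*31+81)%997=612 -> [55, 612]
  L3: h(55,612)=(55*31+612)%997=323 -> [323]
  root = 323 != target 993
Candidate C: set leaf[4] = 50 -> leaves = [68, 90, 15, 95, 50, 86, 96]
  L0: [68, 90, 15, 95, 50, 86, 96]
  L1: h(68,90)=(68*31+90)%997=204 h(15,95)=(15*31+95)%997=560 h(50,86)=(50*31+86)%997=639 h(96,96)=(96*31+96)%997=81 -> [204, 560, 639, 81]
  L2: h(204,560)=(204*31+560)%997=902 h(639,81)=(639*31+81)%997=947 -> [902, 947]
  L3: h(902,947)=(902*31+947)%997=993 -> [993]
  root = 993 == target 993  ** MATCH **
Candidate D: set leaf[4] = 34 -> leaves = [68, 90, 15, 95, 34, 86, 96]
  L0: [68, 90, 15, 95, 34, 86, 96]
  L1: h(68,90)=(68*31+90)%997=204 h(15,95)=(15*31+95)%997=560 h(34,86)=(34*31+86)%997=143 h(96,96)=(96*31+96)%997=81 -> [204, 560, 143, 81]
  L2: h(204,560)=(204*31+560)%997=902 h(143,81)=(143*31+81)%997=526 -> [902, 526]
  L3: h(902,526)=(902*31+526)%997=572 -> [572]
  root = 572 != target 993
Candidate C produces the target root.

Answer: C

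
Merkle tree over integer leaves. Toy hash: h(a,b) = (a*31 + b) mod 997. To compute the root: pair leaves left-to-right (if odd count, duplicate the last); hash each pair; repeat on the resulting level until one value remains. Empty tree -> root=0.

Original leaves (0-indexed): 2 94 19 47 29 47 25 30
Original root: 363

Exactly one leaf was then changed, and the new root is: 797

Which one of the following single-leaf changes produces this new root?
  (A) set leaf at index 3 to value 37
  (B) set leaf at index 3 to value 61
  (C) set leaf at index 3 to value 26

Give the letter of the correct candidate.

Original leaves: [2, 94, 19, 47, 29, 47, 25, 30]
Target new root: 797
Try each candidate change and compute the resulting root:
Candidate A: set leaf[3] = 37 -> leaves = [2, 94, 19, 37, 29, 47, 25, 30]
  L0: [2, 94, 19, 37, 29, 47, 25, 30]
  L1: h(2,94)=(2*31+94)%997=156 h(19,37)=(19*31+37)%997=626 h(29,47)=(29*31+47)%997=946 h(25,30)=(25*31+30)%997=805 -> [156, 626, 946, 805]
  L2: h(156,626)=(156*31+626)%997=477 h(946,805)=(946*31+805)%997=221 -> [477, 221]
  L3: h(477,221)=(477*31+221)%997=53 -> [53]
  root = 53 != target 797
Candidate B: set leaf[3] = 61 -> leaves = [2, 94, 19, 61, 29, 47, 25, 30]
  L0: [2, 94, 19, 61, 29, 47, 25, 30]
  L1: h(2,94)=(2*31+94)%997=156 h(19,61)=(19*31+61)%997=650 h(29,47)=(29*31+47)%997=946 h(25,30)=(25*31+30)%997=805 -> [156, 650, 946, 805]
  L2: h(156,650)=(156*31+650)%997=501 h(946,805)=(946*31+805)%997=221 -> [501, 221]
  L3: h(501,221)=(501*31+221)%997=797 -> [797]
  root = 797 == target 797  ** MATCH **
Candidate C: set leaf[3] = 26 -> leaves = [2, 94, 19, 26, 29, 47, 25, 30]
  L0: [2, 94, 19, 26, 29, 47, 25, 30]
  L1: h(2,94)=(2*31+94)%997=156 h(19,26)=(19*31+26)%997=615 h(29,47)=(29*31+47)%997=946 h(25,30)=(25*31+30)%997=805 -> [156, 615, 946, 805]
  L2: h(156,615)=(156*31+615)%997=466 h(946,805)=(946*31+805)%997=221 -> [466, 221]
  L3: h(466,221)=(466*31+221)%997=709 -> [709]
  root = 709 != target 797
Candidate B produces the target root.

Answer: B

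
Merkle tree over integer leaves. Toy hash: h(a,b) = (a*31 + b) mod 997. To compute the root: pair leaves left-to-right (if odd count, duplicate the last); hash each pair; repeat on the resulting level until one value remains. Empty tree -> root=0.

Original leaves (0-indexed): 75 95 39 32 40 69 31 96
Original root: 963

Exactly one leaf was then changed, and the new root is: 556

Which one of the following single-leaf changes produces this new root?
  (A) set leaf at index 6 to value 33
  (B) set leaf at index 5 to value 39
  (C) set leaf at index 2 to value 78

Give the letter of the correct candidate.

Answer: C

Derivation:
Original leaves: [75, 95, 39, 32, 40, 69, 31, 96]
Target new root: 556
Try each candidate change and compute the resulting root:
Candidate A: set leaf[6] = 33 -> leaves = [75, 95, 39, 32, 40, 69, 33, 96]
  L0: [75, 95, 39, 32, 40, 69, 33, 96]
  L1: h(75,95)=(75*31+95)%997=426 h(39,32)=(39*31+32)%997=244 h(40,69)=(40*31+69)%997=312 h(33,96)=(33*31+96)%997=122 -> [426, 244, 312, 122]
  L2: h(426,244)=(426*31+244)%997=489 h(312,122)=(312*31+122)%997=821 -> [489, 821]
  L3: h(489,821)=(489*31+821)%997=28 -> [28]
  root = 28 != target 556
Candidate B: set leaf[5] = 39 -> leaves = [75, 95, 39, 32, 40, 39, 31, 96]
  L0: [75, 95, 39, 32, 40, 39, 31, 96]
  L1: h(75,95)=(75*31+95)%997=426 h(39,32)=(39*31+32)%997=244 h(40,39)=(40*31+39)%997=282 h(31,96)=(31*31+96)%997=60 -> [426, 244, 282, 60]
  L2: h(426,244)=(426*31+244)%997=489 h(282,60)=(282*31+60)%997=826 -> [489, 826]
  L3: h(489,826)=(489*31+826)%997=33 -> [33]
  root = 33 != target 556
Candidate C: set leaf[2] = 78 -> leaves = [75, 95, 78, 32, 40, 69, 31, 96]
  L0: [75, 95, 78, 32, 40, 69, 31, 96]
  L1: h(75,95)=(75*31+95)%997=426 h(78,32)=(78*31+32)%997=456 h(40,69)=(40*31+69)%997=312 h(31,96)=(31*31+96)%997=60 -> [426, 456, 312, 60]
  L2: h(426,456)=(426*31+456)%997=701 h(312,60)=(312*31+60)%997=759 -> [701, 759]
  L3: h(701,759)=(701*31+759)%997=556 -> [556]
  root = 556 == target 556  ** MATCH **
Candidate C produces the target root.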